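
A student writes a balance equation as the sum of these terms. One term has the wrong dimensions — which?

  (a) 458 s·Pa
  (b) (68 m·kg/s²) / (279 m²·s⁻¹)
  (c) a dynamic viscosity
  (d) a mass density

(d)

Reduce each to base SI dimensions:
  (a) Pa·s = N·m⁻²·s = kg·m⁻¹·s⁻¹
  (b) [kg·m·s⁻²] / [m²·s⁻¹] = kg·m⁻¹·s⁻¹
  (c) [dynamic viscosity] = kg·m⁻¹·s⁻¹
  (d) [mass density] = kg·m⁻³
All reduce to kg·m⁻¹·s⁻¹ except (d), which is kg·m⁻³.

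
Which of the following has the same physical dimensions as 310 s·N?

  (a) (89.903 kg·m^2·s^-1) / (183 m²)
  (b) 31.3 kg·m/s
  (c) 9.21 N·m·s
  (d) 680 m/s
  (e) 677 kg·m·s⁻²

Reference: N·s = kg·m·s⁻²·s = kg·m·s⁻¹.
Each option:
  (a) [kg·m²·s⁻¹] / [m²] = kg·s⁻¹
  (b) kg·m·s⁻¹  ← same
  (c) N·m·s = kg·m·s⁻²·m·s = kg·m²·s⁻¹
  (d) m·s⁻¹
  (e) kg·m·s⁻²
Only (b) matches kg·m·s⁻¹.

(b)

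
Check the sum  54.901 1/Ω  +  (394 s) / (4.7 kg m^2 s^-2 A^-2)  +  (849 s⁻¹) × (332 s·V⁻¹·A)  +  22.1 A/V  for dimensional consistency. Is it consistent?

In SI base units:
  54.901 1/Ω:  Ω⁻¹ = (V·A⁻¹)⁻¹ = kg⁻¹·m⁻²·s³·A²
  (394 s) / (4.7 kg m^2 s^-2 A^-2):  [s] / [kg·m²·s⁻²·A⁻²] = kg⁻¹·m⁻²·s³·A²
  (849 s⁻¹) × (332 s·V⁻¹·A):  [s⁻¹] · [kg⁻¹·m⁻²·s⁴·A²] = kg⁻¹·m⁻²·s³·A²
  22.1 A/V:  A·V⁻¹ = A·(J·C⁻¹)⁻¹ = kg⁻¹·m⁻²·s³·A²
Every term reduces to kg⁻¹·m⁻²·s³·A².

Yes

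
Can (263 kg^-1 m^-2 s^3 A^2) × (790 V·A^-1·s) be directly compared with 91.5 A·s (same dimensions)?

No

Reduce each to base SI dimensions:
  (263 kg^-1 m^-2 s^3 A^2) × (790 V·A^-1·s):  [kg⁻¹·m⁻²·s³·A²] · [kg·m²·s⁻²·A⁻²] = s
  91.5 A·s:  A·s = s·A
s ≠ s·A, so they cannot be added.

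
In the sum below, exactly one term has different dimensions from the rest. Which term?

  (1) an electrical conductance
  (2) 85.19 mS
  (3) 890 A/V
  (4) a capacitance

Work out the base dimensions of each:
  (1) [electrical conductance] = kg⁻¹·m⁻²·s³·A²
  (2) S = Ω⁻¹ = kg⁻¹·m⁻²·s³·A²
  (3) A·V⁻¹ = A·(J·C⁻¹)⁻¹ = kg⁻¹·m⁻²·s³·A²
  (4) [capacitance] = kg⁻¹·m⁻²·s⁴·A²
All reduce to kg⁻¹·m⁻²·s³·A² except (4), which is kg⁻¹·m⁻²·s⁴·A².

(4)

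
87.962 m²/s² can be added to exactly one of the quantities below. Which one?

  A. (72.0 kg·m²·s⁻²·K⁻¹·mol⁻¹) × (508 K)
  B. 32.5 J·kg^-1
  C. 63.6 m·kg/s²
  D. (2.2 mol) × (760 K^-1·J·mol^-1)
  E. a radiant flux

B.

Reference: m²·s⁻².
Each option:
  A. [kg·m²·s⁻²·K⁻¹·mol⁻¹] · [K] = kg·m²·s⁻²·mol⁻¹
  B. J·kg⁻¹ = N·m·kg⁻¹ = m²·s⁻²  ← same
  C. kg·m·s⁻²
  D. [mol] · [kg·m²·s⁻²·K⁻¹·mol⁻¹] = kg·m²·s⁻²·K⁻¹
  E. [radiant flux] = kg·m²·s⁻³
Only B. matches m²·s⁻².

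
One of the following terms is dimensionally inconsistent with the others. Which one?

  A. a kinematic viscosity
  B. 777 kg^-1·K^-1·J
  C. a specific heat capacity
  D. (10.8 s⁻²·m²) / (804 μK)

A.

Reduce each to base SI dimensions:
  A. [kinematic viscosity] = m²·s⁻¹
  B. J·kg⁻¹·K⁻¹ = N·m·kg⁻¹·K⁻¹ = m²·s⁻²·K⁻¹
  C. [specific heat capacity] = m²·s⁻²·K⁻¹
  D. [m²·s⁻²] / [K] = m²·s⁻²·K⁻¹
All reduce to m²·s⁻²·K⁻¹ except A., which is m²·s⁻¹.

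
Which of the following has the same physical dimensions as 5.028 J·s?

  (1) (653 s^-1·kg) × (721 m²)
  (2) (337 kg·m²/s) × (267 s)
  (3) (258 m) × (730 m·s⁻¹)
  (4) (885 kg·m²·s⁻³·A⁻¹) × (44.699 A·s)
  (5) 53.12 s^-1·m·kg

Reference: J·s = N·m·s = kg·m²·s⁻¹.
Each option:
  (1) [kg·s⁻¹] · [m²] = kg·m²·s⁻¹  ← same
  (2) [kg·m²·s⁻¹] · [s] = kg·m²
  (3) [m] · [m·s⁻¹] = m²·s⁻¹
  (4) [kg·m²·s⁻³·A⁻¹] · [s·A] = kg·m²·s⁻²
  (5) kg·m·s⁻¹
Only (1) matches kg·m²·s⁻¹.

(1)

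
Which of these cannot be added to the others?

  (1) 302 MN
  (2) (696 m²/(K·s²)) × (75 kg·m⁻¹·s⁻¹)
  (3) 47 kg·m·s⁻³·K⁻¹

In SI base units:
  (1) N = kg·m·s⁻²
  (2) [m²·s⁻²·K⁻¹] · [kg·m⁻¹·s⁻¹] = kg·m·s⁻³·K⁻¹
  (3) kg·m·s⁻³·K⁻¹
All reduce to kg·m·s⁻³·K⁻¹ except (1), which is kg·m·s⁻².

(1)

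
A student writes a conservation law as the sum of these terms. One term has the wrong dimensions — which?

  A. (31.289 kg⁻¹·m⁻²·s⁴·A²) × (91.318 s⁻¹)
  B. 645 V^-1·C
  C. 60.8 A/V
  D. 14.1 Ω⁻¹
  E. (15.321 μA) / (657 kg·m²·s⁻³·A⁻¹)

B.

In SI base units:
  A. [kg⁻¹·m⁻²·s⁴·A²] · [s⁻¹] = kg⁻¹·m⁻²·s³·A²
  B. C·V⁻¹ = s·A·(J·C⁻¹)⁻¹ = kg⁻¹·m⁻²·s⁴·A²
  C. A·V⁻¹ = A·(J·C⁻¹)⁻¹ = kg⁻¹·m⁻²·s³·A²
  D. Ω⁻¹ = (V·A⁻¹)⁻¹ = kg⁻¹·m⁻²·s³·A²
  E. [A] / [kg·m²·s⁻³·A⁻¹] = kg⁻¹·m⁻²·s³·A²
All reduce to kg⁻¹·m⁻²·s³·A² except B., which is kg⁻¹·m⁻²·s⁴·A².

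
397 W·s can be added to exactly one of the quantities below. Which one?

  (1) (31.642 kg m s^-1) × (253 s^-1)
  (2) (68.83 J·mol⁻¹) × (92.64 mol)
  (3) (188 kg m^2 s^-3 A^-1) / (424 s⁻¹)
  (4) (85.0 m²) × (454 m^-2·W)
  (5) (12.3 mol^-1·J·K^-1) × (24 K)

(2)

Reference: W·s = J·s⁻¹·s = kg·m²·s⁻².
Each option:
  (1) [kg·m·s⁻¹] · [s⁻¹] = kg·m·s⁻²
  (2) [kg·m²·s⁻²·mol⁻¹] · [mol] = kg·m²·s⁻²  ← same
  (3) [kg·m²·s⁻³·A⁻¹] / [s⁻¹] = kg·m²·s⁻²·A⁻¹
  (4) [m²] · [kg·s⁻³] = kg·m²·s⁻³
  (5) [kg·m²·s⁻²·K⁻¹·mol⁻¹] · [K] = kg·m²·s⁻²·mol⁻¹
Only (2) matches kg·m²·s⁻².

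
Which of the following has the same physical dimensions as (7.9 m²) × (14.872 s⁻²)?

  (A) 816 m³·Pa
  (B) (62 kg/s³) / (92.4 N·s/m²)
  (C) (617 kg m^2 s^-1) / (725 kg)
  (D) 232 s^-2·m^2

Reference: [m²] · [s⁻²] = m²·s⁻².
Each option:
  (A) Pa·m³ = N·m⁻²·m³ = kg·m²·s⁻²
  (B) [kg·s⁻³] / [kg·m⁻¹·s⁻¹] = m·s⁻²
  (C) [kg·m²·s⁻¹] / [kg] = m²·s⁻¹
  (D) m²·s⁻²  ← same
Only (D) matches m²·s⁻².

(D)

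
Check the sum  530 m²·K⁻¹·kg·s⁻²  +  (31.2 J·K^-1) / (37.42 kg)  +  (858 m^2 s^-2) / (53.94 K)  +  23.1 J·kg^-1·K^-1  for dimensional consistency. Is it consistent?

No

Dimensions:
  530 m²·K⁻¹·kg·s⁻²:  kg·m²·s⁻²·K⁻¹
  (31.2 J·K^-1) / (37.42 kg):  [kg·m²·s⁻²·K⁻¹] / [kg] = m²·s⁻²·K⁻¹
  (858 m^2 s^-2) / (53.94 K):  [m²·s⁻²] / [K] = m²·s⁻²·K⁻¹
  23.1 J·kg^-1·K^-1:  J·kg⁻¹·K⁻¹ = N·m·kg⁻¹·K⁻¹ = m²·s⁻²·K⁻¹
The terms do not share a single dimension (kg·m²·s⁻²·K⁻¹ vs m²·s⁻²·K⁻¹).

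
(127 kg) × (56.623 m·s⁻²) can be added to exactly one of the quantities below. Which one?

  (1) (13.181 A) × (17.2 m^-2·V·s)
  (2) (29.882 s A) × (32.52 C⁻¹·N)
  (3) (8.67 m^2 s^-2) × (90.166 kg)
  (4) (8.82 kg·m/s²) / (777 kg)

Reference: [kg] · [m·s⁻²] = kg·m·s⁻².
Each option:
  (1) [A] · [kg·s⁻²·A⁻¹] = kg·s⁻²
  (2) [s·A] · [kg·m·s⁻³·A⁻¹] = kg·m·s⁻²  ← same
  (3) [m²·s⁻²] · [kg] = kg·m²·s⁻²
  (4) [kg·m·s⁻²] / [kg] = m·s⁻²
Only (2) matches kg·m·s⁻².

(2)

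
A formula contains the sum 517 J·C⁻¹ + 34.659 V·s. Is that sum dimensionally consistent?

In SI base units:
  517 J·C⁻¹:  J·C⁻¹ = N·m·(s·A)⁻¹ = kg·m²·s⁻³·A⁻¹
  34.659 V·s:  V·s = J·C⁻¹·s = kg·m²·s⁻²·A⁻¹
kg·m²·s⁻³·A⁻¹ ≠ kg·m²·s⁻²·A⁻¹, so they cannot be added.

No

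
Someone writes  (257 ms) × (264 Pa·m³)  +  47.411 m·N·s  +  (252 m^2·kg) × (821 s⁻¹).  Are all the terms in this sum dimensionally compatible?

Yes

Work out the base dimensions of each:
  (257 ms) × (264 Pa·m³):  [s] · [kg·m²·s⁻²] = kg·m²·s⁻¹
  47.411 m·N·s:  N·m·s = kg·m·s⁻²·m·s = kg·m²·s⁻¹
  (252 m^2·kg) × (821 s⁻¹):  [kg·m²] · [s⁻¹] = kg·m²·s⁻¹
Every term reduces to kg·m²·s⁻¹.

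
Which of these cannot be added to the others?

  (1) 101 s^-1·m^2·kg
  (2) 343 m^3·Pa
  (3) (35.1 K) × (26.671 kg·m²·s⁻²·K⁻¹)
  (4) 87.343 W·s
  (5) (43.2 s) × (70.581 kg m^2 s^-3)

Reduce each to base SI dimensions:
  (1) kg·m²·s⁻¹
  (2) Pa·m³ = N·m⁻²·m³ = kg·m²·s⁻²
  (3) [K] · [kg·m²·s⁻²·K⁻¹] = kg·m²·s⁻²
  (4) W·s = J·s⁻¹·s = kg·m²·s⁻²
  (5) [s] · [kg·m²·s⁻³] = kg·m²·s⁻²
All reduce to kg·m²·s⁻² except (1), which is kg·m²·s⁻¹.

(1)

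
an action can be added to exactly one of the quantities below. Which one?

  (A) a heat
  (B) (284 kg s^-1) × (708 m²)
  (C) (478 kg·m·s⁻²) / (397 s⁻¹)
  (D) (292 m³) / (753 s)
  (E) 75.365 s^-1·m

(B)

Reference: [action] = kg·m²·s⁻¹.
Each option:
  (A) [heat] = kg·m²·s⁻²
  (B) [kg·s⁻¹] · [m²] = kg·m²·s⁻¹  ← same
  (C) [kg·m·s⁻²] / [s⁻¹] = kg·m·s⁻¹
  (D) [m³] / [s] = m³·s⁻¹
  (E) m·s⁻¹
Only (B) matches kg·m²·s⁻¹.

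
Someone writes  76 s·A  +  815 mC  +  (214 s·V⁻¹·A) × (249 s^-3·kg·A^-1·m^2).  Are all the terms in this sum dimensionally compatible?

Yes

Dimensions:
  76 s·A:  A·s = s·A
  815 mC:  C = s·A
  (214 s·V⁻¹·A) × (249 s^-3·kg·A^-1·m^2):  [kg⁻¹·m⁻²·s⁴·A²] · [kg·m²·s⁻³·A⁻¹] = s·A
Every term reduces to s·A.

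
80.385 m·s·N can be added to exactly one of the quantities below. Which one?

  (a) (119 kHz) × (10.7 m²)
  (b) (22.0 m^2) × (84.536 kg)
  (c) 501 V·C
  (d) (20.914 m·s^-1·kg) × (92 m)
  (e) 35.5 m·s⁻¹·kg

Reference: N·m·s = kg·m·s⁻²·m·s = kg·m²·s⁻¹.
Each option:
  (a) [s⁻¹] · [m²] = m²·s⁻¹
  (b) [m²] · [kg] = kg·m²
  (c) C·V = s·A·J·C⁻¹ = kg·m²·s⁻²
  (d) [kg·m·s⁻¹] · [m] = kg·m²·s⁻¹  ← same
  (e) kg·m·s⁻¹
Only (d) matches kg·m²·s⁻¹.

(d)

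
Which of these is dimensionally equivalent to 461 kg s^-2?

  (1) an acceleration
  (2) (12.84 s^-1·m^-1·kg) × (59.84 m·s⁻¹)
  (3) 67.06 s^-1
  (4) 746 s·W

(2)

Reference: kg·s⁻².
Each option:
  (1) [acceleration] = m·s⁻²
  (2) [kg·m⁻¹·s⁻¹] · [m·s⁻¹] = kg·s⁻²  ← same
  (3) s⁻¹
  (4) W·s = J·s⁻¹·s = kg·m²·s⁻²
Only (2) matches kg·s⁻².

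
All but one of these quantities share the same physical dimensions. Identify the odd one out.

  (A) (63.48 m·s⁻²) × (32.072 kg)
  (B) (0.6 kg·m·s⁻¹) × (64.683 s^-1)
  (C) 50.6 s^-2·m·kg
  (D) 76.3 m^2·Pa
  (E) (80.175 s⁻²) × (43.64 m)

Dimensions:
  (A) [m·s⁻²] · [kg] = kg·m·s⁻²
  (B) [kg·m·s⁻¹] · [s⁻¹] = kg·m·s⁻²
  (C) kg·m·s⁻²
  (D) Pa·m² = N·m⁻²·m² = kg·m·s⁻²
  (E) [s⁻²] · [m] = m·s⁻²
All reduce to kg·m·s⁻² except (E), which is m·s⁻².

(E)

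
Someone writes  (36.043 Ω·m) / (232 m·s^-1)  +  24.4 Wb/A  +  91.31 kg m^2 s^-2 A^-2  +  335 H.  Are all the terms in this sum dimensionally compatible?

Dimensions:
  (36.043 Ω·m) / (232 m·s^-1):  [kg·m³·s⁻³·A⁻²] / [m·s⁻¹] = kg·m²·s⁻²·A⁻²
  24.4 Wb/A:  Wb·A⁻¹ = V·s·A⁻¹ = kg·m²·s⁻²·A⁻²
  91.31 kg m^2 s^-2 A^-2:  kg·m²·s⁻²·A⁻²
  335 H:  H = V·s·A⁻¹ = kg·m²·s⁻²·A⁻²
Every term reduces to kg·m²·s⁻²·A⁻².

Yes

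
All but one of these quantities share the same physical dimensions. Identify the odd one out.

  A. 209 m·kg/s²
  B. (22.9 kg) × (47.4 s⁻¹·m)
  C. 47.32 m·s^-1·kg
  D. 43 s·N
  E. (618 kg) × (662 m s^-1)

A.

Dimensions:
  A. kg·m·s⁻²
  B. [kg] · [m·s⁻¹] = kg·m·s⁻¹
  C. kg·m·s⁻¹
  D. N·s = kg·m·s⁻²·s = kg·m·s⁻¹
  E. [kg] · [m·s⁻¹] = kg·m·s⁻¹
All reduce to kg·m·s⁻¹ except A., which is kg·m·s⁻².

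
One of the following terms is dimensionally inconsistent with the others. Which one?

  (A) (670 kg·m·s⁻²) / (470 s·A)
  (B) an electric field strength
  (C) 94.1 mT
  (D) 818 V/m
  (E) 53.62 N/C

Reduce each to base SI dimensions:
  (A) [kg·m·s⁻²] / [s·A] = kg·m·s⁻³·A⁻¹
  (B) [electric field strength] = kg·m·s⁻³·A⁻¹
  (C) T = Wb·m⁻² = kg·s⁻²·A⁻¹
  (D) V·m⁻¹ = J·C⁻¹·m⁻¹ = kg·m·s⁻³·A⁻¹
  (E) N·C⁻¹ = kg·m·s⁻²·(s·A)⁻¹ = kg·m·s⁻³·A⁻¹
All reduce to kg·m·s⁻³·A⁻¹ except (C), which is kg·s⁻²·A⁻¹.

(C)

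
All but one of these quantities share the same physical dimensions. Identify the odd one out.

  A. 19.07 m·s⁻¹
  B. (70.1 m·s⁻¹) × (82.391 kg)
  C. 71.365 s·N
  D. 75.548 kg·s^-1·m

In SI base units:
  A. m·s⁻¹
  B. [m·s⁻¹] · [kg] = kg·m·s⁻¹
  C. N·s = kg·m·s⁻²·s = kg·m·s⁻¹
  D. kg·m·s⁻¹
All reduce to kg·m·s⁻¹ except A., which is m·s⁻¹.

A.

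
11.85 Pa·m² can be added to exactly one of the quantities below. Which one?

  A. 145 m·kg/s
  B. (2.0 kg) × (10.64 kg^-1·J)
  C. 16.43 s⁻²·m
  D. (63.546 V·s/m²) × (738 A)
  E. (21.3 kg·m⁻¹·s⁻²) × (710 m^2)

Reference: Pa·m² = N·m⁻²·m² = kg·m·s⁻².
Each option:
  A. kg·m·s⁻¹
  B. [kg] · [m²·s⁻²] = kg·m²·s⁻²
  C. m·s⁻²
  D. [kg·s⁻²·A⁻¹] · [A] = kg·s⁻²
  E. [kg·m⁻¹·s⁻²] · [m²] = kg·m·s⁻²  ← same
Only E. matches kg·m·s⁻².

E.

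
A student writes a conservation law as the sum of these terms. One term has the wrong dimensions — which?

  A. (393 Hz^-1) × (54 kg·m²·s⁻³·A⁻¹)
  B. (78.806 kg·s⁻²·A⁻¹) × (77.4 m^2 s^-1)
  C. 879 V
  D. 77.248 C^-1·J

A.

Work out the base dimensions of each:
  A. [s] · [kg·m²·s⁻³·A⁻¹] = kg·m²·s⁻²·A⁻¹
  B. [kg·s⁻²·A⁻¹] · [m²·s⁻¹] = kg·m²·s⁻³·A⁻¹
  C. V = J·C⁻¹ = kg·m²·s⁻³·A⁻¹
  D. J·C⁻¹ = N·m·(s·A)⁻¹ = kg·m²·s⁻³·A⁻¹
All reduce to kg·m²·s⁻³·A⁻¹ except A., which is kg·m²·s⁻²·A⁻¹.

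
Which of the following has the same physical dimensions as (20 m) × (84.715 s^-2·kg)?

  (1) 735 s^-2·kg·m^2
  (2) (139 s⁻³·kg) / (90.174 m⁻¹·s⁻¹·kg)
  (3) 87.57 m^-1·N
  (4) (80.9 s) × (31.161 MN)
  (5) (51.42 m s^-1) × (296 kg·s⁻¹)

Reference: [m] · [kg·s⁻²] = kg·m·s⁻².
Each option:
  (1) kg·m²·s⁻²
  (2) [kg·s⁻³] / [kg·m⁻¹·s⁻¹] = m·s⁻²
  (3) N·m⁻¹ = kg·m·s⁻²·m⁻¹ = kg·s⁻²
  (4) [s] · [kg·m·s⁻²] = kg·m·s⁻¹
  (5) [m·s⁻¹] · [kg·s⁻¹] = kg·m·s⁻²  ← same
Only (5) matches kg·m·s⁻².

(5)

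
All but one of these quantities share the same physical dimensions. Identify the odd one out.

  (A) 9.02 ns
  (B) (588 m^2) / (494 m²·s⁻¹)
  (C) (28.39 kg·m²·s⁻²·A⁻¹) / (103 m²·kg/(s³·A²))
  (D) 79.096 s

Work out the base dimensions of each:
  (A) s
  (B) [m²] / [m²·s⁻¹] = s
  (C) [kg·m²·s⁻²·A⁻¹] / [kg·m²·s⁻³·A⁻²] = s·A
  (D) s
All reduce to s except (C), which is s·A.

(C)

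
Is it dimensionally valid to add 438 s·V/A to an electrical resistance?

In SI base units:
  438 s·V/A:  V·s·A⁻¹ = J·C⁻¹·s·A⁻¹ = kg·m²·s⁻²·A⁻²
  an electrical resistance:  [electrical resistance] = kg·m²·s⁻³·A⁻²
kg·m²·s⁻²·A⁻² ≠ kg·m²·s⁻³·A⁻², so they cannot be added.

No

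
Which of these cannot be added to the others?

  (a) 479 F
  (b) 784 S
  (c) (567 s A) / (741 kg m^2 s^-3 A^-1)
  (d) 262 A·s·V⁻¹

(b)

In SI base units:
  (a) F = C·V⁻¹ = kg⁻¹·m⁻²·s⁴·A²
  (b) S = Ω⁻¹ = kg⁻¹·m⁻²·s³·A²
  (c) [s·A] / [kg·m²·s⁻³·A⁻¹] = kg⁻¹·m⁻²·s⁴·A²
  (d) A·s·V⁻¹ = A·s·(J·C⁻¹)⁻¹ = kg⁻¹·m⁻²·s⁴·A²
All reduce to kg⁻¹·m⁻²·s⁴·A² except (b), which is kg⁻¹·m⁻²·s³·A².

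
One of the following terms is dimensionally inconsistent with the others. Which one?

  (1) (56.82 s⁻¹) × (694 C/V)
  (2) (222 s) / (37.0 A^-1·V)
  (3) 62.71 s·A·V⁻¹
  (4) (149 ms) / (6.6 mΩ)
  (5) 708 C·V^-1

Dimensions:
  (1) [s⁻¹] · [kg⁻¹·m⁻²·s⁴·A²] = kg⁻¹·m⁻²·s³·A²
  (2) [s] / [kg·m²·s⁻³·A⁻²] = kg⁻¹·m⁻²·s⁴·A²
  (3) A·s·V⁻¹ = A·s·(J·C⁻¹)⁻¹ = kg⁻¹·m⁻²·s⁴·A²
  (4) [s] / [kg·m²·s⁻³·A⁻²] = kg⁻¹·m⁻²·s⁴·A²
  (5) C·V⁻¹ = s·A·(J·C⁻¹)⁻¹ = kg⁻¹·m⁻²·s⁴·A²
All reduce to kg⁻¹·m⁻²·s⁴·A² except (1), which is kg⁻¹·m⁻²·s³·A².

(1)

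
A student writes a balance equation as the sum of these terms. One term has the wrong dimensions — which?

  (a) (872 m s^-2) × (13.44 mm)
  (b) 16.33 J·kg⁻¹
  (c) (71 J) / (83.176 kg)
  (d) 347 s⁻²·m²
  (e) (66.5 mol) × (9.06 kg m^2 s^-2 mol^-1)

Expand each in SI base units:
  (a) [m·s⁻²] · [m] = m²·s⁻²
  (b) J·kg⁻¹ = N·m·kg⁻¹ = m²·s⁻²
  (c) [kg·m²·s⁻²] / [kg] = m²·s⁻²
  (d) m²·s⁻²
  (e) [mol] · [kg·m²·s⁻²·mol⁻¹] = kg·m²·s⁻²
All reduce to m²·s⁻² except (e), which is kg·m²·s⁻².

(e)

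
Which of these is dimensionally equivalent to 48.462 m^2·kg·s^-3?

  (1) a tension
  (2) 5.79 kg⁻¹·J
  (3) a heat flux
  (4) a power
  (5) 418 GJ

(4)

Reference: kg·m²·s⁻³.
Each option:
  (1) [tension] = kg·m·s⁻²
  (2) J·kg⁻¹ = N·m·kg⁻¹ = m²·s⁻²
  (3) [heat flux] = kg·s⁻³
  (4) [power] = kg·m²·s⁻³  ← same
  (5) J = N·m = kg·m²·s⁻²
Only (4) matches kg·m²·s⁻³.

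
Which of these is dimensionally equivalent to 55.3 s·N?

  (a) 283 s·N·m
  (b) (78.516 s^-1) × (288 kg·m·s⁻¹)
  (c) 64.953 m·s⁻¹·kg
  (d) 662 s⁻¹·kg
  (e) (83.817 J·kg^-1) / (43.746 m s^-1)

Reference: N·s = kg·m·s⁻²·s = kg·m·s⁻¹.
Each option:
  (a) N·m·s = kg·m·s⁻²·m·s = kg·m²·s⁻¹
  (b) [s⁻¹] · [kg·m·s⁻¹] = kg·m·s⁻²
  (c) kg·m·s⁻¹  ← same
  (d) kg·s⁻¹
  (e) [m²·s⁻²] / [m·s⁻¹] = m·s⁻¹
Only (c) matches kg·m·s⁻¹.

(c)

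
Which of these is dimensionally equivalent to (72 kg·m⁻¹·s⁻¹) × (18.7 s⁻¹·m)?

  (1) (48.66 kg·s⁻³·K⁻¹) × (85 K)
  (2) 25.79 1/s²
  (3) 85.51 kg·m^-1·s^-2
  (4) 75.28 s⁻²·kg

Reference: [kg·m⁻¹·s⁻¹] · [m·s⁻¹] = kg·s⁻².
Each option:
  (1) [kg·s⁻³·K⁻¹] · [K] = kg·s⁻³
  (2) s⁻²
  (3) kg·m⁻¹·s⁻²
  (4) kg·s⁻²  ← same
Only (4) matches kg·s⁻².

(4)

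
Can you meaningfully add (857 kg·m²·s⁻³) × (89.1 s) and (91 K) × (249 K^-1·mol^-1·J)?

Dimensions:
  (857 kg·m²·s⁻³) × (89.1 s):  [kg·m²·s⁻³] · [s] = kg·m²·s⁻²
  (91 K) × (249 K^-1·mol^-1·J):  [K] · [kg·m²·s⁻²·K⁻¹·mol⁻¹] = kg·m²·s⁻²·mol⁻¹
kg·m²·s⁻² ≠ kg·m²·s⁻²·mol⁻¹, so they cannot be added.

No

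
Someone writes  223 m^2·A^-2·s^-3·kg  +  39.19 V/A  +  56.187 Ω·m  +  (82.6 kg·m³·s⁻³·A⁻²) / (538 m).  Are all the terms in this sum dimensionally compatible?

No

Dimensions:
  223 m^2·A^-2·s^-3·kg:  kg·m²·s⁻³·A⁻²
  39.19 V/A:  V·A⁻¹ = J·C⁻¹·A⁻¹ = kg·m²·s⁻³·A⁻²
  56.187 Ω·m:  Ω·m = V·A⁻¹·m = kg·m³·s⁻³·A⁻²
  (82.6 kg·m³·s⁻³·A⁻²) / (538 m):  [kg·m³·s⁻³·A⁻²] / [m] = kg·m²·s⁻³·A⁻²
The terms do not share a single dimension (kg·m²·s⁻³·A⁻² vs kg·m³·s⁻³·A⁻²).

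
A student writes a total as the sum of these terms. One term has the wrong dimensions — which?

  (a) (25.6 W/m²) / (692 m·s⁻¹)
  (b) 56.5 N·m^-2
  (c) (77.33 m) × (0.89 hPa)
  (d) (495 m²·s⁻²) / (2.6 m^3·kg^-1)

(c)

Reduce each to base SI dimensions:
  (a) [kg·s⁻³] / [m·s⁻¹] = kg·m⁻¹·s⁻²
  (b) N·m⁻² = kg·m·s⁻²·m⁻² = kg·m⁻¹·s⁻²
  (c) [m] · [kg·m⁻¹·s⁻²] = kg·s⁻²
  (d) [m²·s⁻²] / [kg⁻¹·m³] = kg·m⁻¹·s⁻²
All reduce to kg·m⁻¹·s⁻² except (c), which is kg·s⁻².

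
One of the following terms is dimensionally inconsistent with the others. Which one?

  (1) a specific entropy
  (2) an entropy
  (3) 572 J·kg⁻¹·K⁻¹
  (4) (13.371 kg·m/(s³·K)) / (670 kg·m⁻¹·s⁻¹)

Dimensions:
  (1) [specific entropy] = m²·s⁻²·K⁻¹
  (2) [entropy] = kg·m²·s⁻²·K⁻¹
  (3) J·kg⁻¹·K⁻¹ = N·m·kg⁻¹·K⁻¹ = m²·s⁻²·K⁻¹
  (4) [kg·m·s⁻³·K⁻¹] / [kg·m⁻¹·s⁻¹] = m²·s⁻²·K⁻¹
All reduce to m²·s⁻²·K⁻¹ except (2), which is kg·m²·s⁻²·K⁻¹.

(2)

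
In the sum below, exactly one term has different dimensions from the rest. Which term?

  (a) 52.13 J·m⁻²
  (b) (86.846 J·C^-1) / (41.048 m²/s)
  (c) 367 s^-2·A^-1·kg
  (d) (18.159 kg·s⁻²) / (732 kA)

(a)

In SI base units:
  (a) J·m⁻² = N·m·m⁻² = kg·s⁻²
  (b) [kg·m²·s⁻³·A⁻¹] / [m²·s⁻¹] = kg·s⁻²·A⁻¹
  (c) kg·s⁻²·A⁻¹
  (d) [kg·s⁻²] / [A] = kg·s⁻²·A⁻¹
All reduce to kg·s⁻²·A⁻¹ except (a), which is kg·s⁻².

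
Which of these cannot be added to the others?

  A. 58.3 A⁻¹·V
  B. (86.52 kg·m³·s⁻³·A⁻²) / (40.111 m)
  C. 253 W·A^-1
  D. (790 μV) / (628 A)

C.

Dimensions:
  A. V·A⁻¹ = J·C⁻¹·A⁻¹ = kg·m²·s⁻³·A⁻²
  B. [kg·m³·s⁻³·A⁻²] / [m] = kg·m²·s⁻³·A⁻²
  C. W·A⁻¹ = J·s⁻¹·A⁻¹ = kg·m²·s⁻³·A⁻¹
  D. [kg·m²·s⁻³·A⁻¹] / [A] = kg·m²·s⁻³·A⁻²
All reduce to kg·m²·s⁻³·A⁻² except C., which is kg·m²·s⁻³·A⁻¹.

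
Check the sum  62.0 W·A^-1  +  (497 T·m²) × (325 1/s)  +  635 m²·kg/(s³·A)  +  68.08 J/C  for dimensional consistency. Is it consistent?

Yes

Reduce each to base SI dimensions:
  62.0 W·A^-1:  W·A⁻¹ = J·s⁻¹·A⁻¹ = kg·m²·s⁻³·A⁻¹
  (497 T·m²) × (325 1/s):  [kg·m²·s⁻²·A⁻¹] · [s⁻¹] = kg·m²·s⁻³·A⁻¹
  635 m²·kg/(s³·A):  kg·m²·s⁻³·A⁻¹
  68.08 J/C:  J·C⁻¹ = N·m·(s·A)⁻¹ = kg·m²·s⁻³·A⁻¹
Every term reduces to kg·m²·s⁻³·A⁻¹.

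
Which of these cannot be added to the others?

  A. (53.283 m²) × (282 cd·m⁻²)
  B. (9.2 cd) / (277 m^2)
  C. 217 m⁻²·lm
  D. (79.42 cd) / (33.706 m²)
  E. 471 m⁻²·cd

A.

Work out the base dimensions of each:
  A. [m²] · [m⁻²·cd] = cd
  B. [cd] / [m²] = m⁻²·cd
  C. lm·m⁻² = cd·m⁻² = m⁻²·cd
  D. [cd] / [m²] = m⁻²·cd
  E. cd·m⁻² = m⁻²·cd
All reduce to m⁻²·cd except A., which is cd.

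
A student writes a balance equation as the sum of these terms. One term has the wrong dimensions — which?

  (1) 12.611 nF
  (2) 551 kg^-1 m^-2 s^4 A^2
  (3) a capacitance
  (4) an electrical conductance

Dimensions:
  (1) F = C·V⁻¹ = kg⁻¹·m⁻²·s⁴·A²
  (2) kg⁻¹·m⁻²·s⁴·A²
  (3) [capacitance] = kg⁻¹·m⁻²·s⁴·A²
  (4) [electrical conductance] = kg⁻¹·m⁻²·s³·A²
All reduce to kg⁻¹·m⁻²·s⁴·A² except (4), which is kg⁻¹·m⁻²·s³·A².

(4)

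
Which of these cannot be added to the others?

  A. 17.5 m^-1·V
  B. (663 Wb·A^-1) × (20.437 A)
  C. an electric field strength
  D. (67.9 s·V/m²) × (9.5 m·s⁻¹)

Work out the base dimensions of each:
  A. V·m⁻¹ = J·C⁻¹·m⁻¹ = kg·m·s⁻³·A⁻¹
  B. [kg·m²·s⁻²·A⁻²] · [A] = kg·m²·s⁻²·A⁻¹
  C. [electric field strength] = kg·m·s⁻³·A⁻¹
  D. [kg·s⁻²·A⁻¹] · [m·s⁻¹] = kg·m·s⁻³·A⁻¹
All reduce to kg·m·s⁻³·A⁻¹ except B., which is kg·m²·s⁻²·A⁻¹.

B.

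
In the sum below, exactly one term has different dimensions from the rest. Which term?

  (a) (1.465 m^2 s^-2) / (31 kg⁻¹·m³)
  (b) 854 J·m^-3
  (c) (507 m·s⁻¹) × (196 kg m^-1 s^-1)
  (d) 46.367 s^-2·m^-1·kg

Work out the base dimensions of each:
  (a) [m²·s⁻²] / [kg⁻¹·m³] = kg·m⁻¹·s⁻²
  (b) J·m⁻³ = N·m·m⁻³ = kg·m⁻¹·s⁻²
  (c) [m·s⁻¹] · [kg·m⁻¹·s⁻¹] = kg·s⁻²
  (d) kg·m⁻¹·s⁻²
All reduce to kg·m⁻¹·s⁻² except (c), which is kg·s⁻².

(c)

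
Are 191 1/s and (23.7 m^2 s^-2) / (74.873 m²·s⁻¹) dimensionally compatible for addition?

Yes

Work out the base dimensions of each:
  191 1/s:  s⁻¹
  (23.7 m^2 s^-2) / (74.873 m²·s⁻¹):  [m²·s⁻²] / [m²·s⁻¹] = s⁻¹
Both are s⁻¹, so they have the same dimensions and can be added.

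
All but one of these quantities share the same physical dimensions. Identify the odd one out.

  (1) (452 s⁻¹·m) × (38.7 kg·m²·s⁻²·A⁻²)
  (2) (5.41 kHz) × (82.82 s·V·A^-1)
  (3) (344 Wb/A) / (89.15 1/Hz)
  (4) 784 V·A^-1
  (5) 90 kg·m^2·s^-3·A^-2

Work out the base dimensions of each:
  (1) [m·s⁻¹] · [kg·m²·s⁻²·A⁻²] = kg·m³·s⁻³·A⁻²
  (2) [s⁻¹] · [kg·m²·s⁻²·A⁻²] = kg·m²·s⁻³·A⁻²
  (3) [kg·m²·s⁻²·A⁻²] / [s] = kg·m²·s⁻³·A⁻²
  (4) V·A⁻¹ = J·C⁻¹·A⁻¹ = kg·m²·s⁻³·A⁻²
  (5) kg·m²·s⁻³·A⁻²
All reduce to kg·m²·s⁻³·A⁻² except (1), which is kg·m³·s⁻³·A⁻².

(1)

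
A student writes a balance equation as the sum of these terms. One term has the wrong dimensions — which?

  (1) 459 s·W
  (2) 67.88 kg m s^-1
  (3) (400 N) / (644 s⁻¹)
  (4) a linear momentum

(1)

Expand each in SI base units:
  (1) W·s = J·s⁻¹·s = kg·m²·s⁻²
  (2) kg·m·s⁻¹
  (3) [kg·m·s⁻²] / [s⁻¹] = kg·m·s⁻¹
  (4) [linear momentum] = kg·m·s⁻¹
All reduce to kg·m·s⁻¹ except (1), which is kg·m²·s⁻².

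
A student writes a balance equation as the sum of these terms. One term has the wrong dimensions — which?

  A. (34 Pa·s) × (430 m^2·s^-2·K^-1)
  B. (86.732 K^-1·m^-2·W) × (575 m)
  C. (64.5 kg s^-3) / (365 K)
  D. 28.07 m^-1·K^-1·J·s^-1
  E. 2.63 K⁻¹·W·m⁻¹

Reduce each to base SI dimensions:
  A. [kg·m⁻¹·s⁻¹] · [m²·s⁻²·K⁻¹] = kg·m·s⁻³·K⁻¹
  B. [kg·s⁻³·K⁻¹] · [m] = kg·m·s⁻³·K⁻¹
  C. [kg·s⁻³] / [K] = kg·s⁻³·K⁻¹
  D. J·s⁻¹·m⁻¹·K⁻¹ = N·m·s⁻¹·m⁻¹·K⁻¹ = kg·m·s⁻³·K⁻¹
  E. W·m⁻¹·K⁻¹ = J·s⁻¹·m⁻¹·K⁻¹ = kg·m·s⁻³·K⁻¹
All reduce to kg·m·s⁻³·K⁻¹ except C., which is kg·s⁻³·K⁻¹.

C.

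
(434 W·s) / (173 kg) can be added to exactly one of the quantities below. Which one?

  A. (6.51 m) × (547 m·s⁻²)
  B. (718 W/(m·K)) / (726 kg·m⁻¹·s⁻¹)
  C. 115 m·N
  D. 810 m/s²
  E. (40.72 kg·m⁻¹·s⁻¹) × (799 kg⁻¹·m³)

A.

Reference: [kg·m²·s⁻²] / [kg] = m²·s⁻².
Each option:
  A. [m] · [m·s⁻²] = m²·s⁻²  ← same
  B. [kg·m·s⁻³·K⁻¹] / [kg·m⁻¹·s⁻¹] = m²·s⁻²·K⁻¹
  C. N·m = kg·m·s⁻²·m = kg·m²·s⁻²
  D. m·s⁻²
  E. [kg·m⁻¹·s⁻¹] · [kg⁻¹·m³] = m²·s⁻¹
Only A. matches m²·s⁻².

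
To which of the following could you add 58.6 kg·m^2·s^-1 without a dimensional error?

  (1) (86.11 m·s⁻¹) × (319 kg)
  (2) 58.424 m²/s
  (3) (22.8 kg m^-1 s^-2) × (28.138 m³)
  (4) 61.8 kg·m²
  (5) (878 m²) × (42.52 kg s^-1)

Reference: kg·m²·s⁻¹.
Each option:
  (1) [m·s⁻¹] · [kg] = kg·m·s⁻¹
  (2) m²·s⁻¹
  (3) [kg·m⁻¹·s⁻²] · [m³] = kg·m²·s⁻²
  (4) kg·m²
  (5) [m²] · [kg·s⁻¹] = kg·m²·s⁻¹  ← same
Only (5) matches kg·m²·s⁻¹.

(5)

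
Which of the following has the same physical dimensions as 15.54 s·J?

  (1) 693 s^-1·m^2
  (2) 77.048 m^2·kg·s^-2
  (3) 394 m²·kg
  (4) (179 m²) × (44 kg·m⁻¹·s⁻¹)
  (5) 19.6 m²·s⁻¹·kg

(5)

Reference: J·s = N·m·s = kg·m²·s⁻¹.
Each option:
  (1) m²·s⁻¹
  (2) kg·m²·s⁻²
  (3) kg·m²
  (4) [m²] · [kg·m⁻¹·s⁻¹] = kg·m·s⁻¹
  (5) kg·m²·s⁻¹  ← same
Only (5) matches kg·m²·s⁻¹.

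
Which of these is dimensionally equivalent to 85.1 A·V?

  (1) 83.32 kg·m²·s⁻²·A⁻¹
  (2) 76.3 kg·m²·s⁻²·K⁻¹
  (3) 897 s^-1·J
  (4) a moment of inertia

Reference: V·A = J·C⁻¹·A = kg·m²·s⁻³.
Each option:
  (1) kg·m²·s⁻²·A⁻¹
  (2) kg·m²·s⁻²·K⁻¹
  (3) J·s⁻¹ = N·m·s⁻¹ = kg·m²·s⁻³  ← same
  (4) [moment of inertia] = kg·m²
Only (3) matches kg·m²·s⁻³.

(3)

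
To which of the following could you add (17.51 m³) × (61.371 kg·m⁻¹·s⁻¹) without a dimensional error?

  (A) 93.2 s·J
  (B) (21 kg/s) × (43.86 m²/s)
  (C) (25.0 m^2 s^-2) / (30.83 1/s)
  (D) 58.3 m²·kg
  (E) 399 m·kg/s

(A)

Reference: [m³] · [kg·m⁻¹·s⁻¹] = kg·m²·s⁻¹.
Each option:
  (A) J·s = N·m·s = kg·m²·s⁻¹  ← same
  (B) [kg·s⁻¹] · [m²·s⁻¹] = kg·m²·s⁻²
  (C) [m²·s⁻²] / [s⁻¹] = m²·s⁻¹
  (D) kg·m²
  (E) kg·m·s⁻¹
Only (A) matches kg·m²·s⁻¹.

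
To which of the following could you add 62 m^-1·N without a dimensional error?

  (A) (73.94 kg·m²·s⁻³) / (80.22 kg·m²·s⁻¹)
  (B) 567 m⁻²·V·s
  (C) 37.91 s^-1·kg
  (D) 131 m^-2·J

(D)

Reference: N·m⁻¹ = kg·m·s⁻²·m⁻¹ = kg·s⁻².
Each option:
  (A) [kg·m²·s⁻³] / [kg·m²·s⁻¹] = s⁻²
  (B) V·s·m⁻² = J·C⁻¹·s·m⁻² = kg·s⁻²·A⁻¹
  (C) kg·s⁻¹
  (D) J·m⁻² = N·m·m⁻² = kg·s⁻²  ← same
Only (D) matches kg·s⁻².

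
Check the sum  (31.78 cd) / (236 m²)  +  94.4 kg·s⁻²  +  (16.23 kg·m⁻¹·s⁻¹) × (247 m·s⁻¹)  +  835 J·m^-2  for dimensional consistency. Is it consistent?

No

Expand each in SI base units:
  (31.78 cd) / (236 m²):  [cd] / [m²] = m⁻²·cd
  94.4 kg·s⁻²:  kg·s⁻²
  (16.23 kg·m⁻¹·s⁻¹) × (247 m·s⁻¹):  [kg·m⁻¹·s⁻¹] · [m·s⁻¹] = kg·s⁻²
  835 J·m^-2:  J·m⁻² = N·m·m⁻² = kg·s⁻²
The terms do not share a single dimension (kg·s⁻² vs m⁻²·cd).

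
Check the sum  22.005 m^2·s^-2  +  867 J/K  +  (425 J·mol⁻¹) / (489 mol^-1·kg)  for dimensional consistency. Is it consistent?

In SI base units:
  22.005 m^2·s^-2:  m²·s⁻²
  867 J/K:  J·K⁻¹ = N·m·K⁻¹ = kg·m²·s⁻²·K⁻¹
  (425 J·mol⁻¹) / (489 mol^-1·kg):  [kg·m²·s⁻²·mol⁻¹] / [kg·mol⁻¹] = m²·s⁻²
The terms do not share a single dimension (kg·m²·s⁻²·K⁻¹ vs m²·s⁻²).

No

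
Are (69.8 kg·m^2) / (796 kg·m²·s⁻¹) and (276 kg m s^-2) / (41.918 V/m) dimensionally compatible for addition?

No

Work out the base dimensions of each:
  (69.8 kg·m^2) / (796 kg·m²·s⁻¹):  [kg·m²] / [kg·m²·s⁻¹] = s
  (276 kg m s^-2) / (41.918 V/m):  [kg·m·s⁻²] / [kg·m·s⁻³·A⁻¹] = s·A
s ≠ s·A, so they cannot be added.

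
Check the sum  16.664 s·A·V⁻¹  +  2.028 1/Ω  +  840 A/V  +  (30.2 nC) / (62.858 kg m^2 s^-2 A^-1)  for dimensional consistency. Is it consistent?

Expand each in SI base units:
  16.664 s·A·V⁻¹:  A·s·V⁻¹ = A·s·(J·C⁻¹)⁻¹ = kg⁻¹·m⁻²·s⁴·A²
  2.028 1/Ω:  Ω⁻¹ = (V·A⁻¹)⁻¹ = kg⁻¹·m⁻²·s³·A²
  840 A/V:  A·V⁻¹ = A·(J·C⁻¹)⁻¹ = kg⁻¹·m⁻²·s³·A²
  (30.2 nC) / (62.858 kg m^2 s^-2 A^-1):  [s·A] / [kg·m²·s⁻²·A⁻¹] = kg⁻¹·m⁻²·s³·A²
The terms do not share a single dimension (kg⁻¹·m⁻²·s³·A² vs kg⁻¹·m⁻²·s⁴·A²).

No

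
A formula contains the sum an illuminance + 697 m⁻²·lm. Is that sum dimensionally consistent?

Expand each in SI base units:
  an illuminance:  [illuminance] = m⁻²·cd
  697 m⁻²·lm:  lm·m⁻² = cd·m⁻² = m⁻²·cd
Both are m⁻²·cd, so they have the same dimensions and can be added.

Yes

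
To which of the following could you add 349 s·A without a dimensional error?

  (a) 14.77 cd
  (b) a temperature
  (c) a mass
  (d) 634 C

Reference: s·A.
Each option:
  (a) cd
  (b) [temperature] = K
  (c) [mass] = kg
  (d) C = s·A  ← same
Only (d) matches s·A.

(d)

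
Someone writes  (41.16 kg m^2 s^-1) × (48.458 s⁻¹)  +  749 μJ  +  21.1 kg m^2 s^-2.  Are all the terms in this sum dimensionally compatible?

Yes

In SI base units:
  (41.16 kg m^2 s^-1) × (48.458 s⁻¹):  [kg·m²·s⁻¹] · [s⁻¹] = kg·m²·s⁻²
  749 μJ:  J = N·m = kg·m²·s⁻²
  21.1 kg m^2 s^-2:  kg·m²·s⁻²
Every term reduces to kg·m²·s⁻².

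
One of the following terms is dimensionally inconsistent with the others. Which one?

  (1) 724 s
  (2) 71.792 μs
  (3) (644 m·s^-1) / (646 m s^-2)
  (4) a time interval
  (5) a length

Expand each in SI base units:
  (1) s
  (2) s
  (3) [m·s⁻¹] / [m·s⁻²] = s
  (4) [time interval] = s
  (5) [length] = m
All reduce to s except (5), which is m.

(5)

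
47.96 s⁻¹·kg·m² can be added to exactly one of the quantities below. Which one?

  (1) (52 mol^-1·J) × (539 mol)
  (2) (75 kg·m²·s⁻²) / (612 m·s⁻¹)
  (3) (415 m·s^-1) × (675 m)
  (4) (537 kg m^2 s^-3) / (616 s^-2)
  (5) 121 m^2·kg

Reference: kg·m²·s⁻¹.
Each option:
  (1) [kg·m²·s⁻²·mol⁻¹] · [mol] = kg·m²·s⁻²
  (2) [kg·m²·s⁻²] / [m·s⁻¹] = kg·m·s⁻¹
  (3) [m·s⁻¹] · [m] = m²·s⁻¹
  (4) [kg·m²·s⁻³] / [s⁻²] = kg·m²·s⁻¹  ← same
  (5) kg·m²
Only (4) matches kg·m²·s⁻¹.

(4)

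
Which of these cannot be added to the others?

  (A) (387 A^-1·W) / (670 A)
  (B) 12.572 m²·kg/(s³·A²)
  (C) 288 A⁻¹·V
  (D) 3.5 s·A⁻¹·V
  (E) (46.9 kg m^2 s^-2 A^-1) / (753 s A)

(D)

Work out the base dimensions of each:
  (A) [kg·m²·s⁻³·A⁻¹] / [A] = kg·m²·s⁻³·A⁻²
  (B) kg·m²·s⁻³·A⁻²
  (C) V·A⁻¹ = J·C⁻¹·A⁻¹ = kg·m²·s⁻³·A⁻²
  (D) V·s·A⁻¹ = J·C⁻¹·s·A⁻¹ = kg·m²·s⁻²·A⁻²
  (E) [kg·m²·s⁻²·A⁻¹] / [s·A] = kg·m²·s⁻³·A⁻²
All reduce to kg·m²·s⁻³·A⁻² except (D), which is kg·m²·s⁻²·A⁻².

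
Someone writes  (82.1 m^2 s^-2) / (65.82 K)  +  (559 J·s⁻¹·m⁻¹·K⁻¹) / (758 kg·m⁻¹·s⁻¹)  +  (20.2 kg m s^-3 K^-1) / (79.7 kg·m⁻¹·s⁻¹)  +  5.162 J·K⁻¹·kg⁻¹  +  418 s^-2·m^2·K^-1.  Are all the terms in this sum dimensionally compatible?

Yes

Reduce each to base SI dimensions:
  (82.1 m^2 s^-2) / (65.82 K):  [m²·s⁻²] / [K] = m²·s⁻²·K⁻¹
  (559 J·s⁻¹·m⁻¹·K⁻¹) / (758 kg·m⁻¹·s⁻¹):  [kg·m·s⁻³·K⁻¹] / [kg·m⁻¹·s⁻¹] = m²·s⁻²·K⁻¹
  (20.2 kg m s^-3 K^-1) / (79.7 kg·m⁻¹·s⁻¹):  [kg·m·s⁻³·K⁻¹] / [kg·m⁻¹·s⁻¹] = m²·s⁻²·K⁻¹
  5.162 J·K⁻¹·kg⁻¹:  J·kg⁻¹·K⁻¹ = N·m·kg⁻¹·K⁻¹ = m²·s⁻²·K⁻¹
  418 s^-2·m^2·K^-1:  m²·s⁻²·K⁻¹
Every term reduces to m²·s⁻²·K⁻¹.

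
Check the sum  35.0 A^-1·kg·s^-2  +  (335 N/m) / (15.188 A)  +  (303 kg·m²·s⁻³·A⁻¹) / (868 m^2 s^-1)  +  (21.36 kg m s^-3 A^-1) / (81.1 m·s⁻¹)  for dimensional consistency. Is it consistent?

In SI base units:
  35.0 A^-1·kg·s^-2:  kg·s⁻²·A⁻¹
  (335 N/m) / (15.188 A):  [kg·s⁻²] / [A] = kg·s⁻²·A⁻¹
  (303 kg·m²·s⁻³·A⁻¹) / (868 m^2 s^-1):  [kg·m²·s⁻³·A⁻¹] / [m²·s⁻¹] = kg·s⁻²·A⁻¹
  (21.36 kg m s^-3 A^-1) / (81.1 m·s⁻¹):  [kg·m·s⁻³·A⁻¹] / [m·s⁻¹] = kg·s⁻²·A⁻¹
Every term reduces to kg·s⁻²·A⁻¹.

Yes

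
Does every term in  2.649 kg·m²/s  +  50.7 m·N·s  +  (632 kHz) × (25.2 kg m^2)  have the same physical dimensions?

Yes

Reduce each to base SI dimensions:
  2.649 kg·m²/s:  kg·m²·s⁻¹
  50.7 m·N·s:  N·m·s = kg·m·s⁻²·m·s = kg·m²·s⁻¹
  (632 kHz) × (25.2 kg m^2):  [s⁻¹] · [kg·m²] = kg·m²·s⁻¹
Every term reduces to kg·m²·s⁻¹.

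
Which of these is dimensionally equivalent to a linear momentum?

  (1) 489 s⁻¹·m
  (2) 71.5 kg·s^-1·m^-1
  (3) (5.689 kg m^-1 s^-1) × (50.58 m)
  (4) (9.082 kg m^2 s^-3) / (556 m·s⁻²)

Reference: [linear momentum] = kg·m·s⁻¹.
Each option:
  (1) m·s⁻¹
  (2) kg·m⁻¹·s⁻¹
  (3) [kg·m⁻¹·s⁻¹] · [m] = kg·s⁻¹
  (4) [kg·m²·s⁻³] / [m·s⁻²] = kg·m·s⁻¹  ← same
Only (4) matches kg·m·s⁻¹.

(4)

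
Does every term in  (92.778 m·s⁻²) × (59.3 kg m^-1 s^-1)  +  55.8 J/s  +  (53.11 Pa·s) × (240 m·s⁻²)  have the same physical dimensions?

Work out the base dimensions of each:
  (92.778 m·s⁻²) × (59.3 kg m^-1 s^-1):  [m·s⁻²] · [kg·m⁻¹·s⁻¹] = kg·s⁻³
  55.8 J/s:  J·s⁻¹ = N·m·s⁻¹ = kg·m²·s⁻³
  (53.11 Pa·s) × (240 m·s⁻²):  [kg·m⁻¹·s⁻¹] · [m·s⁻²] = kg·s⁻³
The terms do not share a single dimension (kg·m²·s⁻³ vs kg·s⁻³).

No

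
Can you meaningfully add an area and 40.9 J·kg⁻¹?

No

In SI base units:
  an area:  [area] = m²
  40.9 J·kg⁻¹:  J·kg⁻¹ = N·m·kg⁻¹ = m²·s⁻²
m² ≠ m²·s⁻², so they cannot be added.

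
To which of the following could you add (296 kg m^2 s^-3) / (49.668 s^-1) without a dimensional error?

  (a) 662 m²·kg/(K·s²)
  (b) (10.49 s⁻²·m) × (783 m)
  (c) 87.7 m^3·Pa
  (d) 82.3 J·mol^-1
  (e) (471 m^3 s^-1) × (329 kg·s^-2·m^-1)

(c)

Reference: [kg·m²·s⁻³] / [s⁻¹] = kg·m²·s⁻².
Each option:
  (a) kg·m²·s⁻²·K⁻¹
  (b) [m·s⁻²] · [m] = m²·s⁻²
  (c) Pa·m³ = N·m⁻²·m³ = kg·m²·s⁻²  ← same
  (d) J·mol⁻¹ = N·m·mol⁻¹ = kg·m²·s⁻²·mol⁻¹
  (e) [m³·s⁻¹] · [kg·m⁻¹·s⁻²] = kg·m²·s⁻³
Only (c) matches kg·m²·s⁻².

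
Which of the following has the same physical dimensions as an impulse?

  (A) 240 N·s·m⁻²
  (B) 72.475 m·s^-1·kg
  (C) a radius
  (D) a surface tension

(B)

Reference: [impulse] = kg·m·s⁻¹.
Each option:
  (A) N·s·m⁻² = kg·m·s⁻²·s·m⁻² = kg·m⁻¹·s⁻¹
  (B) kg·m·s⁻¹  ← same
  (C) [radius] = m
  (D) [surface tension] = kg·s⁻²
Only (B) matches kg·m·s⁻¹.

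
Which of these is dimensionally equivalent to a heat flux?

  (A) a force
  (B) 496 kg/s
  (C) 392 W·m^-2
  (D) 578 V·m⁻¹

Reference: [heat flux] = kg·s⁻³.
Each option:
  (A) [force] = kg·m·s⁻²
  (B) kg·s⁻¹
  (C) W·m⁻² = J·s⁻¹·m⁻² = kg·s⁻³  ← same
  (D) V·m⁻¹ = J·C⁻¹·m⁻¹ = kg·m·s⁻³·A⁻¹
Only (C) matches kg·s⁻³.

(C)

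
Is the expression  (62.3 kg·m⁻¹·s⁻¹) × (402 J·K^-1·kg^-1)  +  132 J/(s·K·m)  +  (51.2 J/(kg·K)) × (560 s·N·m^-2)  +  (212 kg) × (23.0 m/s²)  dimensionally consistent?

No

Dimensions:
  (62.3 kg·m⁻¹·s⁻¹) × (402 J·K^-1·kg^-1):  [kg·m⁻¹·s⁻¹] · [m²·s⁻²·K⁻¹] = kg·m·s⁻³·K⁻¹
  132 J/(s·K·m):  J·s⁻¹·m⁻¹·K⁻¹ = N·m·s⁻¹·m⁻¹·K⁻¹ = kg·m·s⁻³·K⁻¹
  (51.2 J/(kg·K)) × (560 s·N·m^-2):  [m²·s⁻²·K⁻¹] · [kg·m⁻¹·s⁻¹] = kg·m·s⁻³·K⁻¹
  (212 kg) × (23.0 m/s²):  [kg] · [m·s⁻²] = kg·m·s⁻²
The terms do not share a single dimension (kg·m·s⁻² vs kg·m·s⁻³·K⁻¹).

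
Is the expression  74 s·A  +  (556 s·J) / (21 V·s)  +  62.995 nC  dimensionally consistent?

Yes

Reduce each to base SI dimensions:
  74 s·A:  A·s = s·A
  (556 s·J) / (21 V·s):  [kg·m²·s⁻¹] / [kg·m²·s⁻²·A⁻¹] = s·A
  62.995 nC:  C = s·A
Every term reduces to s·A.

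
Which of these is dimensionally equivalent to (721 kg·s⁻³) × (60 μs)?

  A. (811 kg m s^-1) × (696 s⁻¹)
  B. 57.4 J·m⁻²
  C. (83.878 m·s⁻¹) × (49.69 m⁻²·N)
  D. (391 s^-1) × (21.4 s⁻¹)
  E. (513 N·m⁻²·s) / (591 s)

Reference: [kg·s⁻³] · [s] = kg·s⁻².
Each option:
  A. [kg·m·s⁻¹] · [s⁻¹] = kg·m·s⁻²
  B. J·m⁻² = N·m·m⁻² = kg·s⁻²  ← same
  C. [m·s⁻¹] · [kg·m⁻¹·s⁻²] = kg·s⁻³
  D. [s⁻¹] · [s⁻¹] = s⁻²
  E. [kg·m⁻¹·s⁻¹] / [s] = kg·m⁻¹·s⁻²
Only B. matches kg·s⁻².

B.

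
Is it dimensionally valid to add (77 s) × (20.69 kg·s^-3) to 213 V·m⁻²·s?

No

Dimensions:
  (77 s) × (20.69 kg·s^-3):  [s] · [kg·s⁻³] = kg·s⁻²
  213 V·m⁻²·s:  V·s·m⁻² = J·C⁻¹·s·m⁻² = kg·s⁻²·A⁻¹
kg·s⁻² ≠ kg·s⁻²·A⁻¹, so they cannot be added.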